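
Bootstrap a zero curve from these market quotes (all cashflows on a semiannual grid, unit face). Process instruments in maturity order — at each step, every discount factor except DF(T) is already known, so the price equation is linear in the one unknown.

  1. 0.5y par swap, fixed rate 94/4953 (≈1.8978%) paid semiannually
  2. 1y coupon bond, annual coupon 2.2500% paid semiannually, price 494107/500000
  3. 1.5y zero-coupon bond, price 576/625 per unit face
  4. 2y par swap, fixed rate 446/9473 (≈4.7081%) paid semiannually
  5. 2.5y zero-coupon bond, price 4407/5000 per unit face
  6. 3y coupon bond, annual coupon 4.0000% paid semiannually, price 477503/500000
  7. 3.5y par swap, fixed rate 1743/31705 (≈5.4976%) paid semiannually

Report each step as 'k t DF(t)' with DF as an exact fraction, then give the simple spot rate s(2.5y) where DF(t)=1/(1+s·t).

step 1 [0.5y] swap r/2=47/4953: DF=(1 − 47/4953·(0))/(1+47/4953) = 4953/5000 ≈ 0.990600
step 2 [1y] bond c/2=9/800: DF=(494107/500000 − 9/800·(0.990600))/(1+9/800) = 4831/5000 ≈ 0.966200
step 3 [1.5y] zero: DF = P = 576/625 ≈ 0.921600
step 4 [2y] swap r/2=223/9473: DF=(1 − 223/9473·(0.990600+0.966200+0.921600))/(1+223/9473) = 2277/2500 ≈ 0.910800
step 5 [2.5y] zero: DF = P = 4407/5000 ≈ 0.881400
step 6 [3y] bond c/2=1/50: DF=(477503/500000 − 1/50·(0.990600+0.966200+0.921600+0.910800+0.881400))/(1+1/50) = 8447/10000 ≈ 0.844700
step 7 [3.5y] swap r/2=1743/63410: DF=(1 − 1743/63410·(0.990600+0.966200+0.921600+0.910800+0.881400+0.844700))/(1+1743/63410) = 8257/10000 ≈ 0.825700

1 1/2 4953/5000
2 1 4831/5000
3 3/2 576/625
4 2 2277/2500
5 5/2 4407/5000
6 3 8447/10000
7 7/2 8257/10000
s(2.5y) = (1/(4407/5000) − 1)/(5/2) = 1186/22035 ≈ 5.3823%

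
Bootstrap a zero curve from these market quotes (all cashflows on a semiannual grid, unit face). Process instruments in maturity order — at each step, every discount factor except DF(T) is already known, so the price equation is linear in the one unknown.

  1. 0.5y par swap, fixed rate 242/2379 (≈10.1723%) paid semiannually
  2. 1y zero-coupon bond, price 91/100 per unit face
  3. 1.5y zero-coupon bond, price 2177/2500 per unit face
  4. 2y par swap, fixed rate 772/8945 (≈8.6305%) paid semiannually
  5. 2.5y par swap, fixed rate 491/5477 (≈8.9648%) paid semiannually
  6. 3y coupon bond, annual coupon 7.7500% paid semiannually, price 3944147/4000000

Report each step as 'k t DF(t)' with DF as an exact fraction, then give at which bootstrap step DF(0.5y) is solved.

1 1/2 2379/2500
2 1 91/100
3 3/2 2177/2500
4 2 1057/1250
5 5/2 2009/2500
6 3 3929/5000
DF(0.5y) is solved at step 1

step 1 [0.5y] swap r/2=121/2379: DF=(1 − 121/2379·(0))/(1+121/2379) = 2379/2500 ≈ 0.951600
step 2 [1y] zero: DF = P = 91/100 ≈ 0.910000
step 3 [1.5y] zero: DF = P = 2177/2500 ≈ 0.870800
step 4 [2y] swap r/2=386/8945: DF=(1 − 386/8945·(0.951600+0.910000+0.870800))/(1+386/8945) = 1057/1250 ≈ 0.845600
step 5 [2.5y] swap r/2=491/10954: DF=(1 − 491/10954·(0.951600+0.910000+0.870800+0.845600))/(1+491/10954) = 2009/2500 ≈ 0.803600
step 6 [3y] bond c/2=31/800: DF=(3944147/4000000 − 31/800·(0.951600+0.910000+0.870800+0.845600+0.803600))/(1+31/800) = 3929/5000 ≈ 0.785800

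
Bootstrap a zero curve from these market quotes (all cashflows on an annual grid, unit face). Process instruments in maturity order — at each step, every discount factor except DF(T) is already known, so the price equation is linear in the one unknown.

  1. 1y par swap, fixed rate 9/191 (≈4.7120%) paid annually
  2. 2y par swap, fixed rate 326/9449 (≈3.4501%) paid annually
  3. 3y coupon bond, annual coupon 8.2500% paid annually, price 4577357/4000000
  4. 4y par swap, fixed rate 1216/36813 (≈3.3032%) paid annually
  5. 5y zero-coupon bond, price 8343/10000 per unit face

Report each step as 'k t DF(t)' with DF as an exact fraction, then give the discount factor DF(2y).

step 1 [1y] swap r/1=9/191: DF=(1 − 9/191·(0))/(1+9/191) = 191/200 ≈ 0.955000
step 2 [2y] swap r/1=326/9449: DF=(1 − 326/9449·(0.955000))/(1+326/9449) = 2337/2500 ≈ 0.934800
step 3 [3y] bond c/1=33/400: DF=(4577357/4000000 − 33/400·(0.955000+0.934800))/(1+33/400) = 9131/10000 ≈ 0.913100
step 4 [4y] swap r/1=1216/36813: DF=(1 − 1216/36813·(0.955000+0.934800+0.913100))/(1+1216/36813) = 549/625 ≈ 0.878400
step 5 [5y] zero: DF = P = 8343/10000 ≈ 0.834300

1 1 191/200
2 2 2337/2500
3 3 9131/10000
4 4 549/625
5 5 8343/10000
DF(2y) = 2337/2500 ≈ 0.934800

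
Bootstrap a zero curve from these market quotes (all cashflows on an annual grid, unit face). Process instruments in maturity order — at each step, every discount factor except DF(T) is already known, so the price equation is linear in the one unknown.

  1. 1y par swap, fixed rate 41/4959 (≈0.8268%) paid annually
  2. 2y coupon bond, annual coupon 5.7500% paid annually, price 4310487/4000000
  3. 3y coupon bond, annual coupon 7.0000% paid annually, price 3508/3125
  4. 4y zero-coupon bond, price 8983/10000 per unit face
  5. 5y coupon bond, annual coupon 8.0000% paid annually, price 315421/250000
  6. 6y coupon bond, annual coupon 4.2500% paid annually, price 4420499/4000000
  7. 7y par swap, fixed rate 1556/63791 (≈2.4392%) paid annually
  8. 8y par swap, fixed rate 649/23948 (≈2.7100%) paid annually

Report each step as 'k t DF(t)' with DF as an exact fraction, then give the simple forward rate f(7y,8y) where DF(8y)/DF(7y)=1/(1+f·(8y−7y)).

step 1 [1y] swap r/1=41/4959: DF=(1 − 41/4959·(0))/(1+41/4959) = 4959/5000 ≈ 0.991800
step 2 [2y] bond c/1=23/400: DF=(4310487/4000000 − 23/400·(0.991800))/(1+23/400) = 9651/10000 ≈ 0.965100
step 3 [3y] bond c/1=7/100: DF=(3508/3125 − 7/100·(0.991800+0.965100))/(1+7/100) = 9211/10000 ≈ 0.921100
step 4 [4y] zero: DF = P = 8983/10000 ≈ 0.898300
step 5 [5y] bond c/1=2/25: DF=(315421/250000 − 2/25·(0.991800+0.965100+0.921100+0.898300))/(1+2/25) = 1777/2000 ≈ 0.888500
step 6 [6y] bond c/1=17/400: DF=(4420499/4000000 − 17/400·(0.991800+0.965100+0.921100+0.898300+0.888500))/(1+17/400) = 8699/10000 ≈ 0.869900
step 7 [7y] swap r/1=1556/63791: DF=(1 − 1556/63791·(0.991800+0.965100+0.921100+0.898300+0.888500+0.869900))/(1+1556/63791) = 2111/2500 ≈ 0.844400
step 8 [8y] swap r/1=649/23948: DF=(1 − 649/23948·(0.991800+0.965100+0.921100+0.898300+0.888500+0.869900+0.844400))/(1+649/23948) = 8053/10000 ≈ 0.805300

1 1 4959/5000
2 2 9651/10000
3 3 9211/10000
4 4 8983/10000
5 5 1777/2000
6 6 8699/10000
7 7 2111/2500
8 8 8053/10000
f(7y,8y) = ((2111/2500)/(8053/10000) − 1)/(1) = 391/8053 ≈ 4.8553%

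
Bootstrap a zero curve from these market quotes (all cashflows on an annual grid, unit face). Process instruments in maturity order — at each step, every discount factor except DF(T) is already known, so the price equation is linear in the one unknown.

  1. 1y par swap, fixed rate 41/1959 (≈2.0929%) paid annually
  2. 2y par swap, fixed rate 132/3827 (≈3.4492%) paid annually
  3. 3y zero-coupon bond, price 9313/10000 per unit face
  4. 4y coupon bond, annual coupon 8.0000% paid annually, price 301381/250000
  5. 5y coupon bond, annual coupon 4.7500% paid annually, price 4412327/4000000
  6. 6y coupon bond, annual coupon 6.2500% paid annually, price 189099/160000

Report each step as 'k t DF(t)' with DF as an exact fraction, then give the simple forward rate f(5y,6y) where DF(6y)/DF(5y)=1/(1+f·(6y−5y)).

1 1 1959/2000
2 2 467/500
3 3 9313/10000
4 4 1811/2000
5 5 883/1000
6 6 4199/5000
f(5y,6y) = ((883/1000)/(4199/5000) − 1)/(1) = 216/4199 ≈ 5.1441%

step 1 [1y] swap r/1=41/1959: DF=(1 − 41/1959·(0))/(1+41/1959) = 1959/2000 ≈ 0.979500
step 2 [2y] swap r/1=132/3827: DF=(1 − 132/3827·(0.979500))/(1+132/3827) = 467/500 ≈ 0.934000
step 3 [3y] zero: DF = P = 9313/10000 ≈ 0.931300
step 4 [4y] bond c/1=2/25: DF=(301381/250000 − 2/25·(0.979500+0.934000+0.931300))/(1+2/25) = 1811/2000 ≈ 0.905500
step 5 [5y] bond c/1=19/400: DF=(4412327/4000000 − 19/400·(0.979500+0.934000+0.931300+0.905500))/(1+19/400) = 883/1000 ≈ 0.883000
step 6 [6y] bond c/1=1/16: DF=(189099/160000 − 1/16·(0.979500+0.934000+0.931300+0.905500+0.883000))/(1+1/16) = 4199/5000 ≈ 0.839800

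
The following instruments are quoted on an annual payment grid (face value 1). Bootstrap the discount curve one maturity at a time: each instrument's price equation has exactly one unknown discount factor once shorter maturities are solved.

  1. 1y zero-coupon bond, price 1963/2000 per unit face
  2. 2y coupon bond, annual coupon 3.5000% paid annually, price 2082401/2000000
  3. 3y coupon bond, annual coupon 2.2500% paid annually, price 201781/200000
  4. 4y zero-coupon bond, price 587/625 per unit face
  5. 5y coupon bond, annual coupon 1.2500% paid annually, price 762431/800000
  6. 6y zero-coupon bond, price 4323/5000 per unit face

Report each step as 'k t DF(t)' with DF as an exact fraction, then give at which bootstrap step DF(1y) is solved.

1 1 1963/2000
2 2 608/625
3 3 9437/10000
4 4 587/625
5 5 8939/10000
6 6 4323/5000
DF(1y) is solved at step 1

step 1 [1y] zero: DF = P = 1963/2000 ≈ 0.981500
step 2 [2y] bond c/1=7/200: DF=(2082401/2000000 − 7/200·(0.981500))/(1+7/200) = 608/625 ≈ 0.972800
step 3 [3y] bond c/1=9/400: DF=(201781/200000 − 9/400·(0.981500+0.972800))/(1+9/400) = 9437/10000 ≈ 0.943700
step 4 [4y] zero: DF = P = 587/625 ≈ 0.939200
step 5 [5y] bond c/1=1/80: DF=(762431/800000 − 1/80·(0.981500+0.972800+0.943700+0.939200))/(1+1/80) = 8939/10000 ≈ 0.893900
step 6 [6y] zero: DF = P = 4323/5000 ≈ 0.864600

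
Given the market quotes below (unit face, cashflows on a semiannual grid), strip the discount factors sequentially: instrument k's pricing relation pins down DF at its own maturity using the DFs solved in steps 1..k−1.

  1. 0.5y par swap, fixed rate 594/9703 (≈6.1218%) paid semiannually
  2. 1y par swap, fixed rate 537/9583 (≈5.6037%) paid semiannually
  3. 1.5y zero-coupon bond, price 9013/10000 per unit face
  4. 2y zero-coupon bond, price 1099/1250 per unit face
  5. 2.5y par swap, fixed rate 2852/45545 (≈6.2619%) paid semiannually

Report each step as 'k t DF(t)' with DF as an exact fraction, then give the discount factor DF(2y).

1 1/2 9703/10000
2 1 9463/10000
3 3/2 9013/10000
4 2 1099/1250
5 5/2 4287/5000
DF(2y) = 1099/1250 ≈ 0.879200

step 1 [0.5y] swap r/2=297/9703: DF=(1 − 297/9703·(0))/(1+297/9703) = 9703/10000 ≈ 0.970300
step 2 [1y] swap r/2=537/19166: DF=(1 − 537/19166·(0.970300))/(1+537/19166) = 9463/10000 ≈ 0.946300
step 3 [1.5y] zero: DF = P = 9013/10000 ≈ 0.901300
step 4 [2y] zero: DF = P = 1099/1250 ≈ 0.879200
step 5 [2.5y] swap r/2=1426/45545: DF=(1 − 1426/45545·(0.970300+0.946300+0.901300+0.879200))/(1+1426/45545) = 4287/5000 ≈ 0.857400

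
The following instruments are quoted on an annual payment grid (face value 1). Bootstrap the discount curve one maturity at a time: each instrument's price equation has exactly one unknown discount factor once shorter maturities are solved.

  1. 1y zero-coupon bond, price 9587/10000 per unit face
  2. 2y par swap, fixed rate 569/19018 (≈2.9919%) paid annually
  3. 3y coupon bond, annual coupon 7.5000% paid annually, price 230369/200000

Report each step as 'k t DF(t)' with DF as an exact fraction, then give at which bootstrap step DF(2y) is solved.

step 1 [1y] zero: DF = P = 9587/10000 ≈ 0.958700
step 2 [2y] swap r/1=569/19018: DF=(1 − 569/19018·(0.958700))/(1+569/19018) = 9431/10000 ≈ 0.943100
step 3 [3y] bond c/1=3/40: DF=(230369/200000 − 3/40·(0.958700+0.943100))/(1+3/40) = 2347/2500 ≈ 0.938800

1 1 9587/10000
2 2 9431/10000
3 3 2347/2500
DF(2y) is solved at step 2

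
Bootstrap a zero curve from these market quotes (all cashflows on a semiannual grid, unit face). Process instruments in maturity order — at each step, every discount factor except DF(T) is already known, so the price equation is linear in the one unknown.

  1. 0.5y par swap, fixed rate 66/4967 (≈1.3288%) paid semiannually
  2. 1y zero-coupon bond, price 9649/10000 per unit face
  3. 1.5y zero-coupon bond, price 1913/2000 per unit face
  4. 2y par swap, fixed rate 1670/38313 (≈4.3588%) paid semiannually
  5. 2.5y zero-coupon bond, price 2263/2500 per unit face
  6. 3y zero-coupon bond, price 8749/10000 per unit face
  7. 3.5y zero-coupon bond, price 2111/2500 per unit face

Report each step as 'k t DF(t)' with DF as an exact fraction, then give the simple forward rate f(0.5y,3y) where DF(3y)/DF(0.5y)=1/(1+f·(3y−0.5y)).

1 1/2 4967/5000
2 1 9649/10000
3 3/2 1913/2000
4 2 1833/2000
5 5/2 2263/2500
6 3 8749/10000
7 7/2 2111/2500
f(0.5y,3y) = ((4967/5000)/(8749/10000) − 1)/(5/2) = 474/8749 ≈ 5.4178%

step 1 [0.5y] swap r/2=33/4967: DF=(1 − 33/4967·(0))/(1+33/4967) = 4967/5000 ≈ 0.993400
step 2 [1y] zero: DF = P = 9649/10000 ≈ 0.964900
step 3 [1.5y] zero: DF = P = 1913/2000 ≈ 0.956500
step 4 [2y] swap r/2=835/38313: DF=(1 − 835/38313·(0.993400+0.964900+0.956500))/(1+835/38313) = 1833/2000 ≈ 0.916500
step 5 [2.5y] zero: DF = P = 2263/2500 ≈ 0.905200
step 6 [3y] zero: DF = P = 8749/10000 ≈ 0.874900
step 7 [3.5y] zero: DF = P = 2111/2500 ≈ 0.844400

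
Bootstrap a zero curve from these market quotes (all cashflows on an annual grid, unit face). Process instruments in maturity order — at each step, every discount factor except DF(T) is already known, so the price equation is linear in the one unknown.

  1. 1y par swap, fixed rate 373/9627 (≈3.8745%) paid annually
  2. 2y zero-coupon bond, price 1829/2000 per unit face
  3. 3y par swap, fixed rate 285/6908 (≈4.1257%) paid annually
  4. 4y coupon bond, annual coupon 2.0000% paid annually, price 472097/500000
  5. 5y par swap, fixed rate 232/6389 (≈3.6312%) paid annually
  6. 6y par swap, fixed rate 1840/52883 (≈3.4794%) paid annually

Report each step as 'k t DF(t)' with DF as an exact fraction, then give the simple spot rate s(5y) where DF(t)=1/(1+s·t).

step 1 [1y] swap r/1=373/9627: DF=(1 − 373/9627·(0))/(1+373/9627) = 9627/10000 ≈ 0.962700
step 2 [2y] zero: DF = P = 1829/2000 ≈ 0.914500
step 3 [3y] swap r/1=285/6908: DF=(1 − 285/6908·(0.962700+0.914500))/(1+285/6908) = 443/500 ≈ 0.886000
step 4 [4y] bond c/1=1/50: DF=(472097/500000 − 1/50·(0.962700+0.914500+0.886000))/(1+1/50) = 1743/2000 ≈ 0.871500
step 5 [5y] swap r/1=232/6389: DF=(1 − 232/6389·(0.962700+0.914500+0.886000+0.871500))/(1+232/6389) = 1047/1250 ≈ 0.837600
step 6 [6y] swap r/1=1840/52883: DF=(1 − 1840/52883·(0.962700+0.914500+0.886000+0.871500+0.837600))/(1+1840/52883) = 102/125 ≈ 0.816000

1 1 9627/10000
2 2 1829/2000
3 3 443/500
4 4 1743/2000
5 5 1047/1250
6 6 102/125
s(5y) = (1/(1047/1250) − 1)/(5) = 203/5235 ≈ 3.8777%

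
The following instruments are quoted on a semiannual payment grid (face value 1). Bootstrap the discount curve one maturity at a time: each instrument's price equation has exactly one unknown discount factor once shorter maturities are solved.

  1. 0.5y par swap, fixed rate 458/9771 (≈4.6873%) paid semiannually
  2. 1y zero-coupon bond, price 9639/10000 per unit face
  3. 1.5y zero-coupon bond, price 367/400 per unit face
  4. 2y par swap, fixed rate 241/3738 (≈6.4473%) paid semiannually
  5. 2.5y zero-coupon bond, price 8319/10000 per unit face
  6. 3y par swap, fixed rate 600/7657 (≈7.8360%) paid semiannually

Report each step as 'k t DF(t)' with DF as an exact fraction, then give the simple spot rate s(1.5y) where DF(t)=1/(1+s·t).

1 1/2 9771/10000
2 1 9639/10000
3 3/2 367/400
4 2 1759/2000
5 5/2 8319/10000
6 3 79/100
s(1.5y) = (1/(367/400) − 1)/(3/2) = 22/367 ≈ 5.9946%

step 1 [0.5y] swap r/2=229/9771: DF=(1 − 229/9771·(0))/(1+229/9771) = 9771/10000 ≈ 0.977100
step 2 [1y] zero: DF = P = 9639/10000 ≈ 0.963900
step 3 [1.5y] zero: DF = P = 367/400 ≈ 0.917500
step 4 [2y] swap r/2=241/7476: DF=(1 − 241/7476·(0.977100+0.963900+0.917500))/(1+241/7476) = 1759/2000 ≈ 0.879500
step 5 [2.5y] zero: DF = P = 8319/10000 ≈ 0.831900
step 6 [3y] swap r/2=300/7657: DF=(1 − 300/7657·(0.977100+0.963900+0.917500+0.879500+0.831900))/(1+300/7657) = 79/100 ≈ 0.790000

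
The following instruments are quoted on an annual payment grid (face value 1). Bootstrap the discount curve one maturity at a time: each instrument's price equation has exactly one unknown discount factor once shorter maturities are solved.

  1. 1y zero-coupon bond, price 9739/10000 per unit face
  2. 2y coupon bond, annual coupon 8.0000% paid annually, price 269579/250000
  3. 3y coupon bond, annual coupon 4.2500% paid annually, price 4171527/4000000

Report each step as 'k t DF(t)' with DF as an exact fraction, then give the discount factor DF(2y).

1 1 9739/10000
2 2 9263/10000
3 3 9229/10000
DF(2y) = 9263/10000 ≈ 0.926300

step 1 [1y] zero: DF = P = 9739/10000 ≈ 0.973900
step 2 [2y] bond c/1=2/25: DF=(269579/250000 − 2/25·(0.973900))/(1+2/25) = 9263/10000 ≈ 0.926300
step 3 [3y] bond c/1=17/400: DF=(4171527/4000000 − 17/400·(0.973900+0.926300))/(1+17/400) = 9229/10000 ≈ 0.922900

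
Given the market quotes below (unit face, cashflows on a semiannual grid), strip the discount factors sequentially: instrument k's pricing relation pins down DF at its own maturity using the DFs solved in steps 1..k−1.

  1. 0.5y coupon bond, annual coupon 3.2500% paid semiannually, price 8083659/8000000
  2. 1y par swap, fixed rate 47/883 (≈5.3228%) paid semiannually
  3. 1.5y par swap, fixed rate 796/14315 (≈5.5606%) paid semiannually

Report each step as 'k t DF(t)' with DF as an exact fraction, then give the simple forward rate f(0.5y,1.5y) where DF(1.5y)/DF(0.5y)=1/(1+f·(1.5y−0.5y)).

step 1 [0.5y] bond c/2=13/800: DF=(8083659/8000000 − 13/800·(0))/(1+13/800) = 9943/10000 ≈ 0.994300
step 2 [1y] swap r/2=47/1766: DF=(1 − 47/1766·(0.994300))/(1+47/1766) = 9483/10000 ≈ 0.948300
step 3 [1.5y] swap r/2=398/14315: DF=(1 − 398/14315·(0.994300+0.948300))/(1+398/14315) = 2301/2500 ≈ 0.920400

1 1/2 9943/10000
2 1 9483/10000
3 3/2 2301/2500
f(0.5y,1.5y) = ((9943/10000)/(2301/2500) − 1)/(1) = 739/9204 ≈ 8.0291%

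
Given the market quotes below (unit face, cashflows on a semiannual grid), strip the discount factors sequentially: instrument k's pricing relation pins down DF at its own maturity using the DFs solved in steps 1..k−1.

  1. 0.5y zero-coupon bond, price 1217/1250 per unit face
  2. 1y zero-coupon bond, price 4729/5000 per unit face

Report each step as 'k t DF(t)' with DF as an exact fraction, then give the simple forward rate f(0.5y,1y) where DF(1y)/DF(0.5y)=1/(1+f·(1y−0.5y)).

step 1 [0.5y] zero: DF = P = 1217/1250 ≈ 0.973600
step 2 [1y] zero: DF = P = 4729/5000 ≈ 0.945800

1 1/2 1217/1250
2 1 4729/5000
f(0.5y,1y) = ((1217/1250)/(4729/5000) − 1)/(1/2) = 278/4729 ≈ 5.8786%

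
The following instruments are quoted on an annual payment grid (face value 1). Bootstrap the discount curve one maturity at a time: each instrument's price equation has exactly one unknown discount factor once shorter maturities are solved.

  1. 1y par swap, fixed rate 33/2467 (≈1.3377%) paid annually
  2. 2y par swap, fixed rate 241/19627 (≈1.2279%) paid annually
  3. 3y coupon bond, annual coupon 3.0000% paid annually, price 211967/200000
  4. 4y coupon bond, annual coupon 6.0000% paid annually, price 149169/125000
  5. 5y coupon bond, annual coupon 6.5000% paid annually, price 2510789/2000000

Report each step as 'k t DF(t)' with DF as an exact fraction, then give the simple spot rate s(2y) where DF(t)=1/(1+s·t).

step 1 [1y] swap r/1=33/2467: DF=(1 − 33/2467·(0))/(1+33/2467) = 2467/2500 ≈ 0.986800
step 2 [2y] swap r/1=241/19627: DF=(1 − 241/19627·(0.986800))/(1+241/19627) = 9759/10000 ≈ 0.975900
step 3 [3y] bond c/1=3/100: DF=(211967/200000 − 3/100·(0.986800+0.975900))/(1+3/100) = 4859/5000 ≈ 0.971800
step 4 [4y] bond c/1=3/50: DF=(149169/125000 − 3/50·(0.986800+0.975900+0.971800))/(1+3/50) = 9597/10000 ≈ 0.959700
step 5 [5y] bond c/1=13/200: DF=(2510789/2000000 − 13/200·(0.986800+0.975900+0.971800+0.959700))/(1+13/200) = 9411/10000 ≈ 0.941100

1 1 2467/2500
2 2 9759/10000
3 3 4859/5000
4 4 9597/10000
5 5 9411/10000
s(2y) = (1/(9759/10000) − 1)/(2) = 241/19518 ≈ 1.2348%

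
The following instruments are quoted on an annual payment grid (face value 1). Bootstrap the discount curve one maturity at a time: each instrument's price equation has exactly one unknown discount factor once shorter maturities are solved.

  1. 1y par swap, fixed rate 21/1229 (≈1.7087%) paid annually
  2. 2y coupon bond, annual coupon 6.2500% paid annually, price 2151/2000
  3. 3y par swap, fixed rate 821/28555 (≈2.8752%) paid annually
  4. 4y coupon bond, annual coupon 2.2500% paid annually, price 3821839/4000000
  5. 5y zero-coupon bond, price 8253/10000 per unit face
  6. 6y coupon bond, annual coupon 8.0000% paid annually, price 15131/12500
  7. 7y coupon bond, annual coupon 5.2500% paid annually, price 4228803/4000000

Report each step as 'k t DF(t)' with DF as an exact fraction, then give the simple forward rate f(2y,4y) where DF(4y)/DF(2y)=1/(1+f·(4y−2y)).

1 1 1229/1250
2 2 1193/1250
3 3 9179/10000
4 4 2179/2500
5 5 8253/10000
6 6 1959/2500
7 7 7383/10000
f(2y,4y) = ((1193/1250)/(2179/2500) − 1)/(2) = 207/4358 ≈ 4.7499%

step 1 [1y] swap r/1=21/1229: DF=(1 − 21/1229·(0))/(1+21/1229) = 1229/1250 ≈ 0.983200
step 2 [2y] bond c/1=1/16: DF=(2151/2000 − 1/16·(0.983200))/(1+1/16) = 1193/1250 ≈ 0.954400
step 3 [3y] swap r/1=821/28555: DF=(1 − 821/28555·(0.983200+0.954400))/(1+821/28555) = 9179/10000 ≈ 0.917900
step 4 [4y] bond c/1=9/400: DF=(3821839/4000000 − 9/400·(0.983200+0.954400+0.917900))/(1+9/400) = 2179/2500 ≈ 0.871600
step 5 [5y] zero: DF = P = 8253/10000 ≈ 0.825300
step 6 [6y] bond c/1=2/25: DF=(15131/12500 − 2/25·(0.983200+0.954400+0.917900+0.871600+0.825300))/(1+2/25) = 1959/2500 ≈ 0.783600
step 7 [7y] bond c/1=21/400: DF=(4228803/4000000 − 21/400·(0.983200+0.954400+0.917900+0.871600+0.825300+0.783600))/(1+21/400) = 7383/10000 ≈ 0.738300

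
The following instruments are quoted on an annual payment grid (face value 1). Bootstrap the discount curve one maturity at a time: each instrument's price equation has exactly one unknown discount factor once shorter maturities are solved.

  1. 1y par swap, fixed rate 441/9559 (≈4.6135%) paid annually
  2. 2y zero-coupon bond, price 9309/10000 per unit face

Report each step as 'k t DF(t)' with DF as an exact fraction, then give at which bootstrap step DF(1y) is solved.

1 1 9559/10000
2 2 9309/10000
DF(1y) is solved at step 1

step 1 [1y] swap r/1=441/9559: DF=(1 − 441/9559·(0))/(1+441/9559) = 9559/10000 ≈ 0.955900
step 2 [2y] zero: DF = P = 9309/10000 ≈ 0.930900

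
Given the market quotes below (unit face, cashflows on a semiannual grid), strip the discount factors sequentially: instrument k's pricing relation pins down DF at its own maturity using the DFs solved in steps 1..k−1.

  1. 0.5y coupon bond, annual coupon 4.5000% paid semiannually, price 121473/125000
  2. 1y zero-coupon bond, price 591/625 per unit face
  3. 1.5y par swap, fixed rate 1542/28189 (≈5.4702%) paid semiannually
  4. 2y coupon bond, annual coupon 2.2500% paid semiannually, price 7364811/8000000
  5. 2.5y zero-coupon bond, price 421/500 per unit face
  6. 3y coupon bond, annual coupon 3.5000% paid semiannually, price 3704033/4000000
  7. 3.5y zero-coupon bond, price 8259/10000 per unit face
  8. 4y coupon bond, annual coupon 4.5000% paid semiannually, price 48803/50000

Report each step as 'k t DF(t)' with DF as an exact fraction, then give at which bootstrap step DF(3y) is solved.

1 1/2 594/625
2 1 591/625
3 3/2 9229/10000
4 2 879/1000
5 5/2 421/500
6 3 104/125
7 7/2 8259/10000
8 4 4091/5000
DF(3y) is solved at step 6

step 1 [0.5y] bond c/2=9/400: DF=(121473/125000 − 9/400·(0))/(1+9/400) = 594/625 ≈ 0.950400
step 2 [1y] zero: DF = P = 591/625 ≈ 0.945600
step 3 [1.5y] swap r/2=771/28189: DF=(1 − 771/28189·(0.950400+0.945600))/(1+771/28189) = 9229/10000 ≈ 0.922900
step 4 [2y] bond c/2=9/800: DF=(7364811/8000000 − 9/800·(0.950400+0.945600+0.922900))/(1+9/800) = 879/1000 ≈ 0.879000
step 5 [2.5y] zero: DF = P = 421/500 ≈ 0.842000
step 6 [3y] bond c/2=7/400: DF=(3704033/4000000 − 7/400·(0.950400+0.945600+0.922900+0.879000+0.842000))/(1+7/400) = 104/125 ≈ 0.832000
step 7 [3.5y] zero: DF = P = 8259/10000 ≈ 0.825900
step 8 [4y] bond c/2=9/400: DF=(48803/50000 − 9/400·(0.950400+0.945600+0.922900+0.879000+0.842000+0.832000+0.825900))/(1+9/400) = 4091/5000 ≈ 0.818200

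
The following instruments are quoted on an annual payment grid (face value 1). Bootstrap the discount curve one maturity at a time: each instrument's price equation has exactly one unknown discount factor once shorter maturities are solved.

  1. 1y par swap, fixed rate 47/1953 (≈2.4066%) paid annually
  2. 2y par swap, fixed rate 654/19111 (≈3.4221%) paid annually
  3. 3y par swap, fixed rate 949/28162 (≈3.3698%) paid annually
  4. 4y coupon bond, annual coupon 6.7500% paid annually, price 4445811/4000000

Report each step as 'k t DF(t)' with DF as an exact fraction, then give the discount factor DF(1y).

step 1 [1y] swap r/1=47/1953: DF=(1 − 47/1953·(0))/(1+47/1953) = 1953/2000 ≈ 0.976500
step 2 [2y] swap r/1=654/19111: DF=(1 − 654/19111·(0.976500))/(1+654/19111) = 4673/5000 ≈ 0.934600
step 3 [3y] swap r/1=949/28162: DF=(1 − 949/28162·(0.976500+0.934600))/(1+949/28162) = 9051/10000 ≈ 0.905100
step 4 [4y] bond c/1=27/400: DF=(4445811/4000000 − 27/400·(0.976500+0.934600+0.905100))/(1+27/400) = 8631/10000 ≈ 0.863100

1 1 1953/2000
2 2 4673/5000
3 3 9051/10000
4 4 8631/10000
DF(1y) = 1953/2000 ≈ 0.976500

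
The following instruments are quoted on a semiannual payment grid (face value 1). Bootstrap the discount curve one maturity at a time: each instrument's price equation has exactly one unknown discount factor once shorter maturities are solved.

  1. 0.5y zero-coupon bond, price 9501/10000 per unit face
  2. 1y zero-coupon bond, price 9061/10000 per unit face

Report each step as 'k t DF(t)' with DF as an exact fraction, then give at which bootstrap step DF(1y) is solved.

1 1/2 9501/10000
2 1 9061/10000
DF(1y) is solved at step 2

step 1 [0.5y] zero: DF = P = 9501/10000 ≈ 0.950100
step 2 [1y] zero: DF = P = 9061/10000 ≈ 0.906100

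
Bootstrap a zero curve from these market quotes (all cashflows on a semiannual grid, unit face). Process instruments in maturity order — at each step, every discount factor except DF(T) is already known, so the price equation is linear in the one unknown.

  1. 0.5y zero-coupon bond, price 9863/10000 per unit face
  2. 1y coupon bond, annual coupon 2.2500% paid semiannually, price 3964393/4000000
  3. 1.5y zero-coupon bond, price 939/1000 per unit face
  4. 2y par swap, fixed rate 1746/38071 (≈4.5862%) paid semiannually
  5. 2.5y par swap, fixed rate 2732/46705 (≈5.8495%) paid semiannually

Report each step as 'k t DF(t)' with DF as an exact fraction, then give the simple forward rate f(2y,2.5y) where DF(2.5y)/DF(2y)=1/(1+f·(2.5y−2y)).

step 1 [0.5y] zero: DF = P = 9863/10000 ≈ 0.986300
step 2 [1y] bond c/2=9/800: DF=(3964393/4000000 − 9/800·(0.986300))/(1+9/800) = 9691/10000 ≈ 0.969100
step 3 [1.5y] zero: DF = P = 939/1000 ≈ 0.939000
step 4 [2y] swap r/2=873/38071: DF=(1 − 873/38071·(0.986300+0.969100+0.939000))/(1+873/38071) = 9127/10000 ≈ 0.912700
step 5 [2.5y] swap r/2=1366/46705: DF=(1 − 1366/46705·(0.986300+0.969100+0.939000+0.912700))/(1+1366/46705) = 4317/5000 ≈ 0.863400

1 1/2 9863/10000
2 1 9691/10000
3 3/2 939/1000
4 2 9127/10000
5 5/2 4317/5000
f(2y,2.5y) = ((9127/10000)/(4317/5000) − 1)/(1/2) = 493/4317 ≈ 11.4200%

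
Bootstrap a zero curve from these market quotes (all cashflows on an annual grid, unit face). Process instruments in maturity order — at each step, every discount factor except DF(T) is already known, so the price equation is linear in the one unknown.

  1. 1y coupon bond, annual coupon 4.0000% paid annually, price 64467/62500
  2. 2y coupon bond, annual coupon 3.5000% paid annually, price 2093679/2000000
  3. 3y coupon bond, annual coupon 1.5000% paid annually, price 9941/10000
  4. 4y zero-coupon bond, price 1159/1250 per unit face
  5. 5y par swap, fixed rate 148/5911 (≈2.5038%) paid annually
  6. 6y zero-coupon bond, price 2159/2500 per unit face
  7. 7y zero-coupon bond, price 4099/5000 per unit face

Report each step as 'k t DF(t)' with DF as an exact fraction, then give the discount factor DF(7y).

step 1 [1y] bond c/1=1/25: DF=(64467/62500 − 1/25·(0))/(1+1/25) = 4959/5000 ≈ 0.991800
step 2 [2y] bond c/1=7/200: DF=(2093679/2000000 − 7/200·(0.991800))/(1+7/200) = 9779/10000 ≈ 0.977900
step 3 [3y] bond c/1=3/200: DF=(9941/10000 − 3/200·(0.991800+0.977900))/(1+3/200) = 9503/10000 ≈ 0.950300
step 4 [4y] zero: DF = P = 1159/1250 ≈ 0.927200
step 5 [5y] swap r/1=148/5911: DF=(1 − 148/5911·(0.991800+0.977900+0.950300+0.927200))/(1+148/5911) = 551/625 ≈ 0.881600
step 6 [6y] zero: DF = P = 2159/2500 ≈ 0.863600
step 7 [7y] zero: DF = P = 4099/5000 ≈ 0.819800

1 1 4959/5000
2 2 9779/10000
3 3 9503/10000
4 4 1159/1250
5 5 551/625
6 6 2159/2500
7 7 4099/5000
DF(7y) = 4099/5000 ≈ 0.819800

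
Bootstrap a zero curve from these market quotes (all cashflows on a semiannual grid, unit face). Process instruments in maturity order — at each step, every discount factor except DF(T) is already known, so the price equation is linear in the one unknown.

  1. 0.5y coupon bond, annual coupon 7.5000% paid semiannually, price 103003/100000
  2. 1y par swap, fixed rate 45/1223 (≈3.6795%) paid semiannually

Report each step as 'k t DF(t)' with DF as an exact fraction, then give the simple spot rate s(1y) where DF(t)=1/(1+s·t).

step 1 [0.5y] bond c/2=3/80: DF=(103003/100000 − 3/80·(0))/(1+3/80) = 1241/1250 ≈ 0.992800
step 2 [1y] swap r/2=45/2446: DF=(1 − 45/2446·(0.992800))/(1+45/2446) = 241/250 ≈ 0.964000

1 1/2 1241/1250
2 1 241/250
s(1y) = (1/(241/250) − 1)/(1) = 9/241 ≈ 3.7344%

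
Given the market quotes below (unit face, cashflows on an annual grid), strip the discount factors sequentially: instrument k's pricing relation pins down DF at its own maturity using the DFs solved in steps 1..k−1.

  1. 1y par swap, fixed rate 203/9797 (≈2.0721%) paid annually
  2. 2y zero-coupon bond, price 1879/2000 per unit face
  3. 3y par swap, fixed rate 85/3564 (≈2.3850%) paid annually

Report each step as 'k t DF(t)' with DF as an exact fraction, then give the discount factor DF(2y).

1 1 9797/10000
2 2 1879/2000
3 3 233/250
DF(2y) = 1879/2000 ≈ 0.939500

step 1 [1y] swap r/1=203/9797: DF=(1 − 203/9797·(0))/(1+203/9797) = 9797/10000 ≈ 0.979700
step 2 [2y] zero: DF = P = 1879/2000 ≈ 0.939500
step 3 [3y] swap r/1=85/3564: DF=(1 − 85/3564·(0.979700+0.939500))/(1+85/3564) = 233/250 ≈ 0.932000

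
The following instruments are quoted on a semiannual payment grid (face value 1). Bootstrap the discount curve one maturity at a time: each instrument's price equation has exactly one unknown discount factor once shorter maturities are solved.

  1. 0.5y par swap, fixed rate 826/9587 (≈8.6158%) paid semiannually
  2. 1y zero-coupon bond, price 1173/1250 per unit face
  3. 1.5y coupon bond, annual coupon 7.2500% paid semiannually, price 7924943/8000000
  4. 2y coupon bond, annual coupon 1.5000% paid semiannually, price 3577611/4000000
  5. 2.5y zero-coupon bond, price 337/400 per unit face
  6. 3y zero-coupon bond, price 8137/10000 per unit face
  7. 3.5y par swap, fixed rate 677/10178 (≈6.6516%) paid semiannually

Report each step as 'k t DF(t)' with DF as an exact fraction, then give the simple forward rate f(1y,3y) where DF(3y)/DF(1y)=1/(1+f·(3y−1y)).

1 1/2 9587/10000
2 1 1173/1250
3 3/2 556/625
4 2 867/1000
5 5/2 337/400
6 3 8137/10000
7 7/2 7969/10000
f(1y,3y) = ((1173/1250)/(8137/10000) − 1)/(2) = 1247/16274 ≈ 7.6625%

step 1 [0.5y] swap r/2=413/9587: DF=(1 − 413/9587·(0))/(1+413/9587) = 9587/10000 ≈ 0.958700
step 2 [1y] zero: DF = P = 1173/1250 ≈ 0.938400
step 3 [1.5y] bond c/2=29/800: DF=(7924943/8000000 − 29/800·(0.958700+0.938400))/(1+29/800) = 556/625 ≈ 0.889600
step 4 [2y] bond c/2=3/400: DF=(3577611/4000000 − 3/400·(0.958700+0.938400+0.889600))/(1+3/400) = 867/1000 ≈ 0.867000
step 5 [2.5y] zero: DF = P = 337/400 ≈ 0.842500
step 6 [3y] zero: DF = P = 8137/10000 ≈ 0.813700
step 7 [3.5y] swap r/2=677/20356: DF=(1 − 677/20356·(0.958700+0.938400+0.889600+0.867000+0.842500+0.813700))/(1+677/20356) = 7969/10000 ≈ 0.796900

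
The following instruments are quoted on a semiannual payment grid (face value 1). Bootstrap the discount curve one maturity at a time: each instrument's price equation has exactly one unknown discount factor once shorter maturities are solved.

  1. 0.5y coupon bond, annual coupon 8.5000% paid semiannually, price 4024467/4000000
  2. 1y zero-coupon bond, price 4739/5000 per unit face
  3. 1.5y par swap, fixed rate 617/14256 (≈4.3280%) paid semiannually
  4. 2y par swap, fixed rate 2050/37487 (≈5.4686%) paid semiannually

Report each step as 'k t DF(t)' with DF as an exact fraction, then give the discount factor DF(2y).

step 1 [0.5y] bond c/2=17/400: DF=(4024467/4000000 − 17/400·(0))/(1+17/400) = 9651/10000 ≈ 0.965100
step 2 [1y] zero: DF = P = 4739/5000 ≈ 0.947800
step 3 [1.5y] swap r/2=617/28512: DF=(1 − 617/28512·(0.965100+0.947800))/(1+617/28512) = 9383/10000 ≈ 0.938300
step 4 [2y] swap r/2=1025/37487: DF=(1 − 1025/37487·(0.965100+0.947800+0.938300))/(1+1025/37487) = 359/400 ≈ 0.897500

1 1/2 9651/10000
2 1 4739/5000
3 3/2 9383/10000
4 2 359/400
DF(2y) = 359/400 ≈ 0.897500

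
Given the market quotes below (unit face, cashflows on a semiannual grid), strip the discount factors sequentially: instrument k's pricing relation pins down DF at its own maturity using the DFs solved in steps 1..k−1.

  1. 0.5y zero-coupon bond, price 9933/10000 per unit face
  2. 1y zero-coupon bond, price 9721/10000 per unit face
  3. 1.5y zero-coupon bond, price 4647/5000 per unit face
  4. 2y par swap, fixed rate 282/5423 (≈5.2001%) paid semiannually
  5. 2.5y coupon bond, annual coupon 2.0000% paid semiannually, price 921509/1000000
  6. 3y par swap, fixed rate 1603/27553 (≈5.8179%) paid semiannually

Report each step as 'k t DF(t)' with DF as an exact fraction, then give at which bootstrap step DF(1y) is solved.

1 1/2 9933/10000
2 1 9721/10000
3 3/2 4647/5000
4 2 9013/10000
5 5/2 2187/2500
6 3 8397/10000
DF(1y) is solved at step 2

step 1 [0.5y] zero: DF = P = 9933/10000 ≈ 0.993300
step 2 [1y] zero: DF = P = 9721/10000 ≈ 0.972100
step 3 [1.5y] zero: DF = P = 4647/5000 ≈ 0.929400
step 4 [2y] swap r/2=141/5423: DF=(1 − 141/5423·(0.993300+0.972100+0.929400))/(1+141/5423) = 9013/10000 ≈ 0.901300
step 5 [2.5y] bond c/2=1/100: DF=(921509/1000000 − 1/100·(0.993300+0.972100+0.929400+0.901300))/(1+1/100) = 2187/2500 ≈ 0.874800
step 6 [3y] swap r/2=1603/55106: DF=(1 − 1603/55106·(0.993300+0.972100+0.929400+0.901300+0.874800))/(1+1603/55106) = 8397/10000 ≈ 0.839700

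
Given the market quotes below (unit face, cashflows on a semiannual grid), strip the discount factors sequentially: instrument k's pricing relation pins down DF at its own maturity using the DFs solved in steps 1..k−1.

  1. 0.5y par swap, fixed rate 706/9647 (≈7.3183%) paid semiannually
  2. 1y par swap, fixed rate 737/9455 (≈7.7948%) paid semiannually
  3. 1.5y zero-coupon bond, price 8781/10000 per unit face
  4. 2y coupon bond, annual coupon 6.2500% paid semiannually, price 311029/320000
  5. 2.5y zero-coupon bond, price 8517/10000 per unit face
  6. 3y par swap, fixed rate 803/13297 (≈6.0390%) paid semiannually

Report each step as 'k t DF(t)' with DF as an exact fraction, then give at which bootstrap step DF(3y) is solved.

step 1 [0.5y] swap r/2=353/9647: DF=(1 − 353/9647·(0))/(1+353/9647) = 9647/10000 ≈ 0.964700
step 2 [1y] swap r/2=737/18910: DF=(1 − 737/18910·(0.964700))/(1+737/18910) = 9263/10000 ≈ 0.926300
step 3 [1.5y] zero: DF = P = 8781/10000 ≈ 0.878100
step 4 [2y] bond c/2=1/32: DF=(311029/320000 − 1/32·(0.964700+0.926300+0.878100))/(1+1/32) = 4293/5000 ≈ 0.858600
step 5 [2.5y] zero: DF = P = 8517/10000 ≈ 0.851700
step 6 [3y] swap r/2=803/26594: DF=(1 − 803/26594·(0.964700+0.926300+0.878100+0.858600+0.851700))/(1+803/26594) = 4197/5000 ≈ 0.839400

1 1/2 9647/10000
2 1 9263/10000
3 3/2 8781/10000
4 2 4293/5000
5 5/2 8517/10000
6 3 4197/5000
DF(3y) is solved at step 6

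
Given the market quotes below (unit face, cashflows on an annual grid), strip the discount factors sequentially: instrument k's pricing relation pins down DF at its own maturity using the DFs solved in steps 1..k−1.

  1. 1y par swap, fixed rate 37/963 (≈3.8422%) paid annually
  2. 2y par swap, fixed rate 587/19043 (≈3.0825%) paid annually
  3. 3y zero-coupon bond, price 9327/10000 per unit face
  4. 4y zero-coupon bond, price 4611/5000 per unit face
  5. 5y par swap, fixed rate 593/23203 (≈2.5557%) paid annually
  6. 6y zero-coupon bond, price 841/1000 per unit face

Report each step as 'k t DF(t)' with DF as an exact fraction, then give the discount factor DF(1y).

step 1 [1y] swap r/1=37/963: DF=(1 − 37/963·(0))/(1+37/963) = 963/1000 ≈ 0.963000
step 2 [2y] swap r/1=587/19043: DF=(1 − 587/19043·(0.963000))/(1+587/19043) = 9413/10000 ≈ 0.941300
step 3 [3y] zero: DF = P = 9327/10000 ≈ 0.932700
step 4 [4y] zero: DF = P = 4611/5000 ≈ 0.922200
step 5 [5y] swap r/1=593/23203: DF=(1 − 593/23203·(0.963000+0.941300+0.932700+0.922200))/(1+593/23203) = 4407/5000 ≈ 0.881400
step 6 [6y] zero: DF = P = 841/1000 ≈ 0.841000

1 1 963/1000
2 2 9413/10000
3 3 9327/10000
4 4 4611/5000
5 5 4407/5000
6 6 841/1000
DF(1y) = 963/1000 ≈ 0.963000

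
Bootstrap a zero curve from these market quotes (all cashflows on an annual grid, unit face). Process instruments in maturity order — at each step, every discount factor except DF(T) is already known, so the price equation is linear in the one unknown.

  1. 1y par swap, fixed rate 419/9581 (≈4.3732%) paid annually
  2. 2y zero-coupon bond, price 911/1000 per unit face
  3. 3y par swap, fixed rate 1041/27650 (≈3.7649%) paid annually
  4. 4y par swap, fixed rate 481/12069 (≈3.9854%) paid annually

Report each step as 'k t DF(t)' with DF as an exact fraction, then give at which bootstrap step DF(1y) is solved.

step 1 [1y] swap r/1=419/9581: DF=(1 − 419/9581·(0))/(1+419/9581) = 9581/10000 ≈ 0.958100
step 2 [2y] zero: DF = P = 911/1000 ≈ 0.911000
step 3 [3y] swap r/1=1041/27650: DF=(1 − 1041/27650·(0.958100+0.911000))/(1+1041/27650) = 8959/10000 ≈ 0.895900
step 4 [4y] swap r/1=481/12069: DF=(1 − 481/12069·(0.958100+0.911000+0.895900))/(1+481/12069) = 8557/10000 ≈ 0.855700

1 1 9581/10000
2 2 911/1000
3 3 8959/10000
4 4 8557/10000
DF(1y) is solved at step 1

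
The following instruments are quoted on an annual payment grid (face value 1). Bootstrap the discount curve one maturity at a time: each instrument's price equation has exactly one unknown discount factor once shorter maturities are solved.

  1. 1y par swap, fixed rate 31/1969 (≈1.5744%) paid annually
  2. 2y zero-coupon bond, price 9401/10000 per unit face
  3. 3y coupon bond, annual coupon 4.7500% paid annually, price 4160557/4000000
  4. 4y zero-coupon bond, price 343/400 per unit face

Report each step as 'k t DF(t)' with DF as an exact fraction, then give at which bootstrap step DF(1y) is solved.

1 1 1969/2000
2 2 9401/10000
3 3 9057/10000
4 4 343/400
DF(1y) is solved at step 1

step 1 [1y] swap r/1=31/1969: DF=(1 − 31/1969·(0))/(1+31/1969) = 1969/2000 ≈ 0.984500
step 2 [2y] zero: DF = P = 9401/10000 ≈ 0.940100
step 3 [3y] bond c/1=19/400: DF=(4160557/4000000 − 19/400·(0.984500+0.940100))/(1+19/400) = 9057/10000 ≈ 0.905700
step 4 [4y] zero: DF = P = 343/400 ≈ 0.857500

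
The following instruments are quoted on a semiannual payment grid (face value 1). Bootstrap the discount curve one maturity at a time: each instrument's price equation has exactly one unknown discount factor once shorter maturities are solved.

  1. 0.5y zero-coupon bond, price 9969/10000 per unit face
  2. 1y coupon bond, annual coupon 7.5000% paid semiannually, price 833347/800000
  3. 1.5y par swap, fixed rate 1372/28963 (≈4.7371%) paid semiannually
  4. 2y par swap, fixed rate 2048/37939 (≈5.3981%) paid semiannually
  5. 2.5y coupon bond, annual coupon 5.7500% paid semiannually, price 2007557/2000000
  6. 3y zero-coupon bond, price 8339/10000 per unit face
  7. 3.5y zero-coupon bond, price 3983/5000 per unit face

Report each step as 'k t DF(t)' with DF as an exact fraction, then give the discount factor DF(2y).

step 1 [0.5y] zero: DF = P = 9969/10000 ≈ 0.996900
step 2 [1y] bond c/2=3/80: DF=(833347/800000 − 3/80·(0.996900))/(1+3/80) = 121/125 ≈ 0.968000
step 3 [1.5y] swap r/2=686/28963: DF=(1 − 686/28963·(0.996900+0.968000))/(1+686/28963) = 4657/5000 ≈ 0.931400
step 4 [2y] swap r/2=1024/37939: DF=(1 − 1024/37939·(0.996900+0.968000+0.931400))/(1+1024/37939) = 561/625 ≈ 0.897600
step 5 [2.5y] bond c/2=23/800: DF=(2007557/2000000 − 23/800·(0.996900+0.968000+0.931400+0.897600))/(1+23/800) = 8697/10000 ≈ 0.869700
step 6 [3y] zero: DF = P = 8339/10000 ≈ 0.833900
step 7 [3.5y] zero: DF = P = 3983/5000 ≈ 0.796600

1 1/2 9969/10000
2 1 121/125
3 3/2 4657/5000
4 2 561/625
5 5/2 8697/10000
6 3 8339/10000
7 7/2 3983/5000
DF(2y) = 561/625 ≈ 0.897600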